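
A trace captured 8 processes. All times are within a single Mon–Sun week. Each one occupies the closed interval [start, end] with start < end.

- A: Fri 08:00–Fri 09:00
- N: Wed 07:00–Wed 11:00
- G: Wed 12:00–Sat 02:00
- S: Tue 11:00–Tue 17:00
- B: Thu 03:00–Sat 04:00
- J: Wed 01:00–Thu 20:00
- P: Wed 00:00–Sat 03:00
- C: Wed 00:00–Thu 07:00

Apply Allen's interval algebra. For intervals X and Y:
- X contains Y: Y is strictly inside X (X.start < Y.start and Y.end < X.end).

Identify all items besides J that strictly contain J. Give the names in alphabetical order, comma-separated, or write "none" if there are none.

P

Target J = [Wed 01:00, Thu 20:00].
A [Fri 08:00, Fri 09:00] → after → no.
B [Thu 03:00, Sat 04:00] → overlapped-by → no.
C [Wed 00:00, Thu 07:00] → overlaps → no.
G [Wed 12:00, Sat 02:00] → overlapped-by → no.
N [Wed 07:00, Wed 11:00] → during → no.
P [Wed 00:00, Sat 03:00] → contains → yes.
S [Tue 11:00, Tue 17:00] → before → no.
Result: P.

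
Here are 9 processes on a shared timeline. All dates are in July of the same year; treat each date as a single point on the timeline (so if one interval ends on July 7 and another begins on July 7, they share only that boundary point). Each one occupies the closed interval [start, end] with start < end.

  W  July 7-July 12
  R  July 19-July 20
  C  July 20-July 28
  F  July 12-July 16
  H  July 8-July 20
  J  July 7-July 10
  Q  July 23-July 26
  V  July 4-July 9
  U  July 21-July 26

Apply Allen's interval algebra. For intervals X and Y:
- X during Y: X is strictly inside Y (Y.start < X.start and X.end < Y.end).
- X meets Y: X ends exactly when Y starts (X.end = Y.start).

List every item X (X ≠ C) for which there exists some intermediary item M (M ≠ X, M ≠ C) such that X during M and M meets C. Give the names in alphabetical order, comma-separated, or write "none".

F

Target C = [July 20, July 28].
Intermediaries M with M meets C: H, R.
Via H — items with X during H: F.
Via R — items with X during R: none.
Union: F.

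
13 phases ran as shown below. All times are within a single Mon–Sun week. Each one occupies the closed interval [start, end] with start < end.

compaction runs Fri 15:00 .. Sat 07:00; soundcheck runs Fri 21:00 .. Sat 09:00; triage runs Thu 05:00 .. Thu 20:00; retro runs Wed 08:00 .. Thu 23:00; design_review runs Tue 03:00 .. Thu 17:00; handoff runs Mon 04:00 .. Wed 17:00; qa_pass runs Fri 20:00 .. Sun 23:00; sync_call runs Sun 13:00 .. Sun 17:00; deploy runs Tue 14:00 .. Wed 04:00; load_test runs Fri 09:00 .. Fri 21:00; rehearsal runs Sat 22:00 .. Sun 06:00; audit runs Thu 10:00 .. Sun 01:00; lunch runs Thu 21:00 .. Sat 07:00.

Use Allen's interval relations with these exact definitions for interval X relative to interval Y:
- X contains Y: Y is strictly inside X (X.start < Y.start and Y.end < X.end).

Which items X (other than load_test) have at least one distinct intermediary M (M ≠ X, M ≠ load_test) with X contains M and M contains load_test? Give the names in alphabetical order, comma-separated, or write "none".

Target load_test = [Fri 09:00, Fri 21:00].
Intermediaries M with M contains load_test: audit, lunch.
Via audit — items with X contains audit: none.
Via lunch — items with X contains lunch: audit.
Union: audit.

audit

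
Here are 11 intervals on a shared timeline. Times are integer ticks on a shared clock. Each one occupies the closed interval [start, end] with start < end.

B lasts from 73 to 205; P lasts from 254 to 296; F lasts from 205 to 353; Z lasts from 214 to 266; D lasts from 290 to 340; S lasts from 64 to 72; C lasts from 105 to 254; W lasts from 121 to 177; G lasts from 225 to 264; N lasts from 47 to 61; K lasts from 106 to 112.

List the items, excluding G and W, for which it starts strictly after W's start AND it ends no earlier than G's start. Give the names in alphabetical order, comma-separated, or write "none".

D, F, P, Z

Conditions: its start is strictly after W's start (X.start > 121) AND its end is no earlier than G's start (X.end >= 225).
B: start 73 > 121? ✗; end 205 >= 225? ✗ → no.
C: start 105 > 121? ✗; end 254 >= 225? ✓ → no.
D: start 290 > 121? ✓; end 340 >= 225? ✓ → yes.
F: start 205 > 121? ✓; end 353 >= 225? ✓ → yes.
K: start 106 > 121? ✗; end 112 >= 225? ✗ → no.
N: start 47 > 121? ✗; end 61 >= 225? ✗ → no.
P: start 254 > 121? ✓; end 296 >= 225? ✓ → yes.
S: start 64 > 121? ✗; end 72 >= 225? ✗ → no.
Z: start 214 > 121? ✓; end 266 >= 225? ✓ → yes.
Result: D, F, P, Z.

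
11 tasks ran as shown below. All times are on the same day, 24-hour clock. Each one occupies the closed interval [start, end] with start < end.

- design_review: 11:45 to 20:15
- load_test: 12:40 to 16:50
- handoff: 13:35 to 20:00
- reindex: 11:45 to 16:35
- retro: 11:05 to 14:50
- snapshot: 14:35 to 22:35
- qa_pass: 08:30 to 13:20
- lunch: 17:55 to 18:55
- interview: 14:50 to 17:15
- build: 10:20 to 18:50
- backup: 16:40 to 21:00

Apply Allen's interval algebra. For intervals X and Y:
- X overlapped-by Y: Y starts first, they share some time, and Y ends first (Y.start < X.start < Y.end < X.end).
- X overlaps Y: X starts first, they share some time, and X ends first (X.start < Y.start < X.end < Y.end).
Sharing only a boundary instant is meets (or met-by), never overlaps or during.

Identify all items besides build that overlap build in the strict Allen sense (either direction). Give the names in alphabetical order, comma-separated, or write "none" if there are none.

backup, design_review, handoff, lunch, qa_pass, snapshot

Target build = [10:20, 18:50].
backup [16:40, 21:00] → overlapped-by → yes.
design_review [11:45, 20:15] → overlapped-by → yes.
handoff [13:35, 20:00] → overlapped-by → yes.
interview [14:50, 17:15] → during → no.
load_test [12:40, 16:50] → during → no.
lunch [17:55, 18:55] → overlapped-by → yes.
qa_pass [08:30, 13:20] → overlaps → yes.
reindex [11:45, 16:35] → during → no.
retro [11:05, 14:50] → during → no.
snapshot [14:35, 22:35] → overlapped-by → yes.
Result: backup, design_review, handoff, lunch, qa_pass, snapshot.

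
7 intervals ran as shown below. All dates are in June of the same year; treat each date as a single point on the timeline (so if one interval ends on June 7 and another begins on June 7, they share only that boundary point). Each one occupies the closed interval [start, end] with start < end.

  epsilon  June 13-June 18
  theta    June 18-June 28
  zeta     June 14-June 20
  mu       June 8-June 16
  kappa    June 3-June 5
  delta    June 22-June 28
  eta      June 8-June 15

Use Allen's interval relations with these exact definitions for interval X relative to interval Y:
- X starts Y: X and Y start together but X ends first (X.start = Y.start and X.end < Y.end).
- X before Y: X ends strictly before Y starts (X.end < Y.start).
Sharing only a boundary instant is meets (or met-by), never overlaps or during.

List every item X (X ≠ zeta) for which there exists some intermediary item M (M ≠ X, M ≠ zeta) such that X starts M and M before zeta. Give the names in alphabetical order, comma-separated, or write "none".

none

Target zeta = [June 14, June 20].
Intermediaries M with M before zeta: kappa.
Via kappa — items with X starts kappa: none.
Union: none.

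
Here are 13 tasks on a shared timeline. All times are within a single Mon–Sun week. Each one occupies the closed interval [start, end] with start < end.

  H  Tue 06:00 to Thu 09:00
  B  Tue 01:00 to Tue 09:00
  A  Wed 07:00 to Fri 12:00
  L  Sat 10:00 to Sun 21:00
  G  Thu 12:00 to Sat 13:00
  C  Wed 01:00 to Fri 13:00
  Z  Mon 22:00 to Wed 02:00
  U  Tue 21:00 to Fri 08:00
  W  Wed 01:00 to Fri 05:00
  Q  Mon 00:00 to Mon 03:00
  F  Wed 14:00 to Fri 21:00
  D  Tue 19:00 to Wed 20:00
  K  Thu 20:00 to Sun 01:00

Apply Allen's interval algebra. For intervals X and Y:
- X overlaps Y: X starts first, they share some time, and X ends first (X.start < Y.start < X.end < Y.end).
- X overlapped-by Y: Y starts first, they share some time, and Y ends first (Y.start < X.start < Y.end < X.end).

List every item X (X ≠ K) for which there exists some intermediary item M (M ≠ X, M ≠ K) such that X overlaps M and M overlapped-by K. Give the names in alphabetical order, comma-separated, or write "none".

G

Target K = [Thu 20:00, Sun 01:00].
Intermediaries M with M overlapped-by K: L.
Via L — items with X overlaps L: G.
Union: G.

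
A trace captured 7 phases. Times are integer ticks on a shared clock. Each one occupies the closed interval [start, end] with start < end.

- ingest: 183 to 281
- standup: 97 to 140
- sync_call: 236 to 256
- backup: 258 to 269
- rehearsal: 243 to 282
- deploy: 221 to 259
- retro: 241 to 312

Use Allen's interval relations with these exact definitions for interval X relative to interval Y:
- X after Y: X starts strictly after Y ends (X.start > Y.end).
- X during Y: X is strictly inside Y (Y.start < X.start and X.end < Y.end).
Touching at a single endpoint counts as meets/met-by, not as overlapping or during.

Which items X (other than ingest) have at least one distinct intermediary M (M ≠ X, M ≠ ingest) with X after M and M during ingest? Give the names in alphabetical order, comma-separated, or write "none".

Target ingest = [183, 281].
Intermediaries M with M during ingest: backup, deploy, sync_call.
Via backup — items with X after backup: none.
Via deploy — items with X after deploy: none.
Via sync_call — items with X after sync_call: backup.
Union: backup.

backup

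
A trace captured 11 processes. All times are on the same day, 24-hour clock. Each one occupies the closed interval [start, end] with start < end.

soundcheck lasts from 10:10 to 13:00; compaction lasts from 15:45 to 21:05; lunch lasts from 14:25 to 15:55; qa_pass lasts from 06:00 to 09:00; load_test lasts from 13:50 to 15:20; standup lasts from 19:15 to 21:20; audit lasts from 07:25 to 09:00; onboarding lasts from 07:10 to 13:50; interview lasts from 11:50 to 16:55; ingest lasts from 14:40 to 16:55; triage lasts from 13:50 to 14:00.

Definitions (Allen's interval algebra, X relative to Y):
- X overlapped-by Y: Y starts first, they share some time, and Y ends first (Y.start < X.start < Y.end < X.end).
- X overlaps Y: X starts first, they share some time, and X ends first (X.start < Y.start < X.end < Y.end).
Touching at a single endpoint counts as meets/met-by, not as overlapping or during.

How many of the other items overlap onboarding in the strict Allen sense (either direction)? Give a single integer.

2

Target onboarding = [07:10, 13:50].
audit [07:25, 09:00] → during → no.
compaction [15:45, 21:05] → after → no.
ingest [14:40, 16:55] → after → no.
interview [11:50, 16:55] → overlapped-by → counts.
load_test [13:50, 15:20] → met-by → no.
lunch [14:25, 15:55] → after → no.
qa_pass [06:00, 09:00] → overlaps → counts.
soundcheck [10:10, 13:00] → during → no.
standup [19:15, 21:20] → after → no.
triage [13:50, 14:00] → met-by → no.
Total: 2.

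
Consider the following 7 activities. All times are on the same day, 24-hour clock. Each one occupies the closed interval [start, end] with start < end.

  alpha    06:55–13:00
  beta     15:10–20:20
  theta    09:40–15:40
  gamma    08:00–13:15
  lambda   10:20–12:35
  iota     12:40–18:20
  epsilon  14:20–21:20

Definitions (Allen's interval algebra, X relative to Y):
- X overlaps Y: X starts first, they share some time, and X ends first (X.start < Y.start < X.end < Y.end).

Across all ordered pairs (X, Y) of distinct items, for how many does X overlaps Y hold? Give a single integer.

10

Checking all 42 ordered pairs for relation 'overlaps'; matching pairs in alphabetical order:
(alpha, gamma): alpha overlaps gamma ✓
(alpha, iota): alpha overlaps iota ✓
(alpha, theta): alpha overlaps theta ✓
(gamma, iota): gamma overlaps iota ✓
(gamma, theta): gamma overlaps theta ✓
(iota, beta): iota overlaps beta ✓
(iota, epsilon): iota overlaps epsilon ✓
(theta, beta): theta overlaps beta ✓
(theta, epsilon): theta overlaps epsilon ✓
(theta, iota): theta overlaps iota ✓
Count: 10.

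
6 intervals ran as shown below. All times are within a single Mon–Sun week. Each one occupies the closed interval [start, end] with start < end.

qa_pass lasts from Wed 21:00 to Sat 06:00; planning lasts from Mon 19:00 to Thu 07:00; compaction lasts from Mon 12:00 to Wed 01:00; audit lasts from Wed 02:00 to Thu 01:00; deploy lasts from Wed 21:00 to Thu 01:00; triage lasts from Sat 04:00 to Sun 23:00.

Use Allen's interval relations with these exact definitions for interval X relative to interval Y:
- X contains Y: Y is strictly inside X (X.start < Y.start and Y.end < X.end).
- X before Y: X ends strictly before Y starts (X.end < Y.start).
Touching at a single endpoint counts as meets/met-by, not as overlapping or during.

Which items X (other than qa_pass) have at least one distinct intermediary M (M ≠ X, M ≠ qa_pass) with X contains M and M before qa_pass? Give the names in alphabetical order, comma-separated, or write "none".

none

Target qa_pass = [Wed 21:00, Sat 06:00].
Intermediaries M with M before qa_pass: compaction.
Via compaction — items with X contains compaction: none.
Union: none.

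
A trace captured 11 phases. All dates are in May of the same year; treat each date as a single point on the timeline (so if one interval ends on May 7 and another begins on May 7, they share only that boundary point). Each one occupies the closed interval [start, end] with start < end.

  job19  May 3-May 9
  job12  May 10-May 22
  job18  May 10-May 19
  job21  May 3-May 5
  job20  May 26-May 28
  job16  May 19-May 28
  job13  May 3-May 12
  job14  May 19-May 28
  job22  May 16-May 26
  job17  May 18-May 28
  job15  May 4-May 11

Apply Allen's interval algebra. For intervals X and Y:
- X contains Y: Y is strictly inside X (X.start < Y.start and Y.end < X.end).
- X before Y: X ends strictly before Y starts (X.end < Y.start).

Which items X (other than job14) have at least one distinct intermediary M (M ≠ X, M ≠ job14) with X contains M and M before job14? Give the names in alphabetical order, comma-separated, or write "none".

Target job14 = [May 19, May 28].
Intermediaries M with M before job14: job13, job15, job19, job21.
Via job13 — items with X contains job13: none.
Via job15 — items with X contains job15: job13.
Via job19 — items with X contains job19: none.
Via job21 — items with X contains job21: none.
Union: job13.

job13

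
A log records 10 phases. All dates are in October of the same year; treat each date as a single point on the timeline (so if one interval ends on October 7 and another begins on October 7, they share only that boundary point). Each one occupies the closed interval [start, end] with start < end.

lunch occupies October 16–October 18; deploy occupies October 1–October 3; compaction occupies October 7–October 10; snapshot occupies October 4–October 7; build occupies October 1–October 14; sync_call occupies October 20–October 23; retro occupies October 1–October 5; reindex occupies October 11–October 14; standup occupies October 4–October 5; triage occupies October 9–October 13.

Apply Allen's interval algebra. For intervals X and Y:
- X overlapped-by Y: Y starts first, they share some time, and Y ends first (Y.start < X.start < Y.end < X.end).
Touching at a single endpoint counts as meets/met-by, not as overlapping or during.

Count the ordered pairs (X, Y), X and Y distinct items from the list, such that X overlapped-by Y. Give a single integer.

Checking all 90 ordered pairs for relation 'overlapped-by'; matching pairs in alphabetical order:
(reindex, triage): reindex overlapped-by triage ✓
(snapshot, retro): snapshot overlapped-by retro ✓
(triage, compaction): triage overlapped-by compaction ✓
Count: 3.

3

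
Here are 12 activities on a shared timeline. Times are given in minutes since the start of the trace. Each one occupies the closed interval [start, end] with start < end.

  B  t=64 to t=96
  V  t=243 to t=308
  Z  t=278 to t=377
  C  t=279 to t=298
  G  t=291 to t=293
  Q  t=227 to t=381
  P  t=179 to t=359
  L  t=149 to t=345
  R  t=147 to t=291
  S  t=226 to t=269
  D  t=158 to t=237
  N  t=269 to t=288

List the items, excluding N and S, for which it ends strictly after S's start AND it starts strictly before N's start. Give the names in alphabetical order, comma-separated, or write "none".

Conditions: its end is strictly after S's start (X.end > t=226) AND its start is strictly before N's start (X.start < t=269).
B: end t=96 > t=226? ✗; start t=64 < t=269? ✓ → no.
C: end t=298 > t=226? ✓; start t=279 < t=269? ✗ → no.
D: end t=237 > t=226? ✓; start t=158 < t=269? ✓ → yes.
G: end t=293 > t=226? ✓; start t=291 < t=269? ✗ → no.
L: end t=345 > t=226? ✓; start t=149 < t=269? ✓ → yes.
P: end t=359 > t=226? ✓; start t=179 < t=269? ✓ → yes.
Q: end t=381 > t=226? ✓; start t=227 < t=269? ✓ → yes.
R: end t=291 > t=226? ✓; start t=147 < t=269? ✓ → yes.
V: end t=308 > t=226? ✓; start t=243 < t=269? ✓ → yes.
Z: end t=377 > t=226? ✓; start t=278 < t=269? ✗ → no.
Result: D, L, P, Q, R, V.

D, L, P, Q, R, V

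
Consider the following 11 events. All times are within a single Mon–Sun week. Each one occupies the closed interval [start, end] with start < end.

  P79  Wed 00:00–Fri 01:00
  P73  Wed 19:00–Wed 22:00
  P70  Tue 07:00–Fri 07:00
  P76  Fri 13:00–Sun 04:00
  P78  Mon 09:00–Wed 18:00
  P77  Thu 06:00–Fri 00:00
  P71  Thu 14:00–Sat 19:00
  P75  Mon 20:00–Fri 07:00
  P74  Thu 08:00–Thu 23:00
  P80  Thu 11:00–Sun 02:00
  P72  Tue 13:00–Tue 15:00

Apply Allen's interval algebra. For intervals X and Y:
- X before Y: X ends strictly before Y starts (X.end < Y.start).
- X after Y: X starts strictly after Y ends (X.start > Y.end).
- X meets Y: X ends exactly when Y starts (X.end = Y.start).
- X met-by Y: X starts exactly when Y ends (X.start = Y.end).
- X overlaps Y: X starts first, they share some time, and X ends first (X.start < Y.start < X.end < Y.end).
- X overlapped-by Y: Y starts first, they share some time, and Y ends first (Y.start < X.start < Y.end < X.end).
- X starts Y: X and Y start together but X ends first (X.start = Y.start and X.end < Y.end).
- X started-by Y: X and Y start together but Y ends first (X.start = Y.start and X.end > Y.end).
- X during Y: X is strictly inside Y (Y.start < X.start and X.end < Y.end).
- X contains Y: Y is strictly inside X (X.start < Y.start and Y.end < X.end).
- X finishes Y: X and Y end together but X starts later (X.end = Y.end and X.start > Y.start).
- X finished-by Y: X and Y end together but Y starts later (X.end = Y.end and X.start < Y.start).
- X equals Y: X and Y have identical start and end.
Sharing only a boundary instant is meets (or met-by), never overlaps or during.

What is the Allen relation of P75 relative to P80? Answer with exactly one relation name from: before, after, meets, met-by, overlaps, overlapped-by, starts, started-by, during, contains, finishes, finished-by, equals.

overlaps

P75 = [Mon 20:00, Fri 07:00]; P80 = [Thu 11:00, Sun 02:00].
Compare endpoints: P75.start < P80.start, P75.start < P80.end, P75.end > P80.start, P75.end < P80.end.
That pattern is 'overlaps'.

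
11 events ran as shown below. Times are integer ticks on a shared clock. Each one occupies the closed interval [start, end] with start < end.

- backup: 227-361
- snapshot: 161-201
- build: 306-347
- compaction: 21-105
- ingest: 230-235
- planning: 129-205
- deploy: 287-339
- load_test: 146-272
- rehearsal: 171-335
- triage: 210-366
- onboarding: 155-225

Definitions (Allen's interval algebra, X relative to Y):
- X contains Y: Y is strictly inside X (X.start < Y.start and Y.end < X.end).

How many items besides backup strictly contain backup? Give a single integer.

1

Target backup = [227, 361].
build [306, 347] → during → no.
compaction [21, 105] → before → no.
deploy [287, 339] → during → no.
ingest [230, 235] → during → no.
load_test [146, 272] → overlaps → no.
onboarding [155, 225] → before → no.
planning [129, 205] → before → no.
rehearsal [171, 335] → overlaps → no.
snapshot [161, 201] → before → no.
triage [210, 366] → contains → counts.
Total: 1.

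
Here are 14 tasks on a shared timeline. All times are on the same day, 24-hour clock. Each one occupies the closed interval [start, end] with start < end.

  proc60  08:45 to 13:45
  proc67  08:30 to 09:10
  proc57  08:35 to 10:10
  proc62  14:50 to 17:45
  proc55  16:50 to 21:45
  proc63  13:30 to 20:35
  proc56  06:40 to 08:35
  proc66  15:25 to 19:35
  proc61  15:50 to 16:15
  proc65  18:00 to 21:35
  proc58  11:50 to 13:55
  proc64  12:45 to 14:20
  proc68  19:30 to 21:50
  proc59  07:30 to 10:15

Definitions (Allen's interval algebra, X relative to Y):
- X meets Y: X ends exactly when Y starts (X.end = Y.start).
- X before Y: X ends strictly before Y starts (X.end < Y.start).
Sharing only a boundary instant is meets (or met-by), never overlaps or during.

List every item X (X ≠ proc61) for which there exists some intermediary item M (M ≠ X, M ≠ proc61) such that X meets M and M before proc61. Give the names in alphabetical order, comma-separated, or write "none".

proc56

Target proc61 = [15:50, 16:15].
Intermediaries M with M before proc61: proc56, proc57, proc58, proc59, proc60, proc64, proc67.
Via proc56 — items with X meets proc56: none.
Via proc57 — items with X meets proc57: proc56.
Via proc58 — items with X meets proc58: none.
Via proc59 — items with X meets proc59: none.
Via proc60 — items with X meets proc60: none.
Via proc64 — items with X meets proc64: none.
Via proc67 — items with X meets proc67: none.
Union: proc56.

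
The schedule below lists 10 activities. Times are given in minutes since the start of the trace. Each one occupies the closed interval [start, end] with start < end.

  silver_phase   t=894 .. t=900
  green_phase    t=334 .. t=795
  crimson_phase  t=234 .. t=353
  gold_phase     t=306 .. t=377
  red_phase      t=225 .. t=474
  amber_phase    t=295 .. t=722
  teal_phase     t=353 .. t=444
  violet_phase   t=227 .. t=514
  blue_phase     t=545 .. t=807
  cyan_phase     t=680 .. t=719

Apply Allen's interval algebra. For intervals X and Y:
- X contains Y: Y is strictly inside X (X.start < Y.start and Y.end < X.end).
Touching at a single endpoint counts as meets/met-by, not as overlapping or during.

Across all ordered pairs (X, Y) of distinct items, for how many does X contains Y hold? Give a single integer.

12

Checking all 90 ordered pairs for relation 'contains'; matching pairs in alphabetical order:
(amber_phase, cyan_phase): amber_phase contains cyan_phase ✓
(amber_phase, gold_phase): amber_phase contains gold_phase ✓
(amber_phase, teal_phase): amber_phase contains teal_phase ✓
(blue_phase, cyan_phase): blue_phase contains cyan_phase ✓
(green_phase, cyan_phase): green_phase contains cyan_phase ✓
(green_phase, teal_phase): green_phase contains teal_phase ✓
(red_phase, crimson_phase): red_phase contains crimson_phase ✓
(red_phase, gold_phase): red_phase contains gold_phase ✓
(red_phase, teal_phase): red_phase contains teal_phase ✓
(violet_phase, crimson_phase): violet_phase contains crimson_phase ✓
(violet_phase, gold_phase): violet_phase contains gold_phase ✓
(violet_phase, teal_phase): violet_phase contains teal_phase ✓
Count: 12.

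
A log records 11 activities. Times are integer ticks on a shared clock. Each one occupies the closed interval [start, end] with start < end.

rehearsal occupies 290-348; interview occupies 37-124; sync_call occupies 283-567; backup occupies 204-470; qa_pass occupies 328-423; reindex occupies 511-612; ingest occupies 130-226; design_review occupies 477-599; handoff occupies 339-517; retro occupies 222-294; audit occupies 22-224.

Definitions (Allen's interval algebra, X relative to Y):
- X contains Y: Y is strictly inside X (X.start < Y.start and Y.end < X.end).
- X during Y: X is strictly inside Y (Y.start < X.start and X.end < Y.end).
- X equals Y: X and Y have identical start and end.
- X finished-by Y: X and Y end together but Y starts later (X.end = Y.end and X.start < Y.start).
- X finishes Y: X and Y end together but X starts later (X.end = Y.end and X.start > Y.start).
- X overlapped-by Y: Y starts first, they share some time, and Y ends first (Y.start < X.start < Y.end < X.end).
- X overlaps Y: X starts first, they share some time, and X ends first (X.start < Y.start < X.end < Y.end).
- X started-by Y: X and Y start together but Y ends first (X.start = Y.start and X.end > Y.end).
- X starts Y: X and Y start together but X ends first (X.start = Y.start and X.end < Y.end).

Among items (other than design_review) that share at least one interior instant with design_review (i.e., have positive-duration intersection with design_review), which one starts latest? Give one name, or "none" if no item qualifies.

Target design_review = [477, 599].
audit [22, 224] → before → excluded.
backup [204, 470] → before → excluded.
handoff [339, 517] → overlaps → candidate.
ingest [130, 226] → before → excluded.
interview [37, 124] → before → excluded.
qa_pass [328, 423] → before → excluded.
rehearsal [290, 348] → before → excluded.
reindex [511, 612] → overlapped-by → candidate.
retro [222, 294] → before → excluded.
sync_call [283, 567] → overlaps → candidate.
Among candidates, latest start is 511 → reindex.

reindex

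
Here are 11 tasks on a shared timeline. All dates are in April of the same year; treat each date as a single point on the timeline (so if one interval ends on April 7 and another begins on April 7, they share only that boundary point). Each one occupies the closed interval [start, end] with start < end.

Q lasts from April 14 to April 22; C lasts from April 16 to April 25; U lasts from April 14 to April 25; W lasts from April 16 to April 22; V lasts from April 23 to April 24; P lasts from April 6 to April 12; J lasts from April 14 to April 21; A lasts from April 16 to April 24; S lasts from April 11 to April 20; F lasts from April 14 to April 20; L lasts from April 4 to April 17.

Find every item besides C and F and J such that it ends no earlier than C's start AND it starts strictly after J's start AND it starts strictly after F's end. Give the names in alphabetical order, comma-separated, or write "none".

Conditions: its end is no earlier than C's start (X.end >= April 16) AND its start is strictly after J's start (X.start > April 14) AND its start is strictly after F's end (X.start > April 20).
A: end April 24 >= April 16? ✓; start April 16 > April 14? ✓; start April 16 > April 20? ✗ → no.
L: end April 17 >= April 16? ✓; start April 4 > April 14? ✗; start April 4 > April 20? ✗ → no.
P: end April 12 >= April 16? ✗; start April 6 > April 14? ✗; start April 6 > April 20? ✗ → no.
Q: end April 22 >= April 16? ✓; start April 14 > April 14? ✗; start April 14 > April 20? ✗ → no.
S: end April 20 >= April 16? ✓; start April 11 > April 14? ✗; start April 11 > April 20? ✗ → no.
U: end April 25 >= April 16? ✓; start April 14 > April 14? ✗; start April 14 > April 20? ✗ → no.
V: end April 24 >= April 16? ✓; start April 23 > April 14? ✓; start April 23 > April 20? ✓ → yes.
W: end April 22 >= April 16? ✓; start April 16 > April 14? ✓; start April 16 > April 20? ✗ → no.
Result: V.

V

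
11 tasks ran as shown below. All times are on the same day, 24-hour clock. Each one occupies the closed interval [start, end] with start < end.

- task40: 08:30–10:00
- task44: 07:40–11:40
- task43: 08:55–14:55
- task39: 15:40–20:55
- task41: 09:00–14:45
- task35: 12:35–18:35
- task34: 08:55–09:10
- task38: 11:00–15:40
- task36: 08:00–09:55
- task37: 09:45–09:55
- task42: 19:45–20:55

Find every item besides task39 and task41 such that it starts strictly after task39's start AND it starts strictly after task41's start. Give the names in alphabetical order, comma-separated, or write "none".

Conditions: its start is strictly after task39's start (X.start > 15:40) AND its start is strictly after task41's start (X.start > 09:00).
task34: start 08:55 > 15:40? ✗; start 08:55 > 09:00? ✗ → no.
task35: start 12:35 > 15:40? ✗; start 12:35 > 09:00? ✓ → no.
task36: start 08:00 > 15:40? ✗; start 08:00 > 09:00? ✗ → no.
task37: start 09:45 > 15:40? ✗; start 09:45 > 09:00? ✓ → no.
task38: start 11:00 > 15:40? ✗; start 11:00 > 09:00? ✓ → no.
task40: start 08:30 > 15:40? ✗; start 08:30 > 09:00? ✗ → no.
task42: start 19:45 > 15:40? ✓; start 19:45 > 09:00? ✓ → yes.
task43: start 08:55 > 15:40? ✗; start 08:55 > 09:00? ✗ → no.
task44: start 07:40 > 15:40? ✗; start 07:40 > 09:00? ✗ → no.
Result: task42.

task42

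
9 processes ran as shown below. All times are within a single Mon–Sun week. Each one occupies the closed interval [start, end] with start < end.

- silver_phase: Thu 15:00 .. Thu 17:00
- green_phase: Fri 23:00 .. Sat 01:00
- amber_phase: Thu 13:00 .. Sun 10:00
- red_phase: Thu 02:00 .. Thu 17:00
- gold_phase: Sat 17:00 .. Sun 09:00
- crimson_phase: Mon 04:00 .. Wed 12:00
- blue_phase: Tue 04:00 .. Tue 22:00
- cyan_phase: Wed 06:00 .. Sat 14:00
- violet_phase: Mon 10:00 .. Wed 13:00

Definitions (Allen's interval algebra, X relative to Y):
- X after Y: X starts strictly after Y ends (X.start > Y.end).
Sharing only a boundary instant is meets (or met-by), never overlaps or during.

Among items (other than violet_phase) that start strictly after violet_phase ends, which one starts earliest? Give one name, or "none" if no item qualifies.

red_phase

Target violet_phase = [Mon 10:00, Wed 13:00].
amber_phase [Thu 13:00, Sun 10:00] → after → candidate.
blue_phase [Tue 04:00, Tue 22:00] → during → excluded.
crimson_phase [Mon 04:00, Wed 12:00] → overlaps → excluded.
cyan_phase [Wed 06:00, Sat 14:00] → overlapped-by → excluded.
gold_phase [Sat 17:00, Sun 09:00] → after → candidate.
green_phase [Fri 23:00, Sat 01:00] → after → candidate.
red_phase [Thu 02:00, Thu 17:00] → after → candidate.
silver_phase [Thu 15:00, Thu 17:00] → after → candidate.
Among candidates, earliest start is Thu 02:00 → red_phase.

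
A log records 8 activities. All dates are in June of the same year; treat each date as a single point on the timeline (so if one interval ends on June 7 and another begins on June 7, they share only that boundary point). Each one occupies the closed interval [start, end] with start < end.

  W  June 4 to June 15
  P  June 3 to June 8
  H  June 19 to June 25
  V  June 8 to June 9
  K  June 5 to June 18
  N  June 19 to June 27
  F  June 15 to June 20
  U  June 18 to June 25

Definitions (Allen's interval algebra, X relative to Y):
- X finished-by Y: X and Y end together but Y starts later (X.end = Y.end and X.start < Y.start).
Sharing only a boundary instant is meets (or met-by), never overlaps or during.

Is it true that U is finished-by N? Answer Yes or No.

No

U = [June 18, June 25], N = [June 19, June 27].
Actual relation of U to N: overlaps.
Asked whether 'finished-by' holds → No.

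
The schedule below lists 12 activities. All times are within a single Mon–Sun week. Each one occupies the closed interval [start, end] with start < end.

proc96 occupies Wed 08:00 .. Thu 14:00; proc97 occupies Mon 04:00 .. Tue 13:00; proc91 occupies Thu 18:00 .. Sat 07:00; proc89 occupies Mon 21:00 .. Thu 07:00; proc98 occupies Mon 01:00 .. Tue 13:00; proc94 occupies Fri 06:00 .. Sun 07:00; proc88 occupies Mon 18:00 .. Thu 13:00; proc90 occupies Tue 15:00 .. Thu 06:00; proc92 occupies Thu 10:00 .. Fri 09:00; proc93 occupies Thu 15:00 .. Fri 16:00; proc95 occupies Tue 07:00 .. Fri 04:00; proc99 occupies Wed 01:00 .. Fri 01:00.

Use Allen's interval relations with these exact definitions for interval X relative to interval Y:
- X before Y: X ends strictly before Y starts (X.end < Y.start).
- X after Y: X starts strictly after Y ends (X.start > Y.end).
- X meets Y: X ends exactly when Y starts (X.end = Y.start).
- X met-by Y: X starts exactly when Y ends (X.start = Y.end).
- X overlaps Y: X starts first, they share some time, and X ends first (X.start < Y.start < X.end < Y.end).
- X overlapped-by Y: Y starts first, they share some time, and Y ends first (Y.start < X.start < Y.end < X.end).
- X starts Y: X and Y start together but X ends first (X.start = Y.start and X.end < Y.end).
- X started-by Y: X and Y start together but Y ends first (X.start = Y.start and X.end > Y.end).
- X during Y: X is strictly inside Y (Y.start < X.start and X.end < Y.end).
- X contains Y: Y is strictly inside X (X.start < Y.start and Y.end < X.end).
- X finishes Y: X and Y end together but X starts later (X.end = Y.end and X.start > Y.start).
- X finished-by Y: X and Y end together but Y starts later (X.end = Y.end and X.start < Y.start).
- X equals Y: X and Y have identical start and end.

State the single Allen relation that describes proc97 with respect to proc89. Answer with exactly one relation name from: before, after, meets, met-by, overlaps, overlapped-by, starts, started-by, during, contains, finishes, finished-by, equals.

overlaps

proc97 = [Mon 04:00, Tue 13:00]; proc89 = [Mon 21:00, Thu 07:00].
Compare endpoints: proc97.start < proc89.start, proc97.start < proc89.end, proc97.end > proc89.start, proc97.end < proc89.end.
That pattern is 'overlaps'.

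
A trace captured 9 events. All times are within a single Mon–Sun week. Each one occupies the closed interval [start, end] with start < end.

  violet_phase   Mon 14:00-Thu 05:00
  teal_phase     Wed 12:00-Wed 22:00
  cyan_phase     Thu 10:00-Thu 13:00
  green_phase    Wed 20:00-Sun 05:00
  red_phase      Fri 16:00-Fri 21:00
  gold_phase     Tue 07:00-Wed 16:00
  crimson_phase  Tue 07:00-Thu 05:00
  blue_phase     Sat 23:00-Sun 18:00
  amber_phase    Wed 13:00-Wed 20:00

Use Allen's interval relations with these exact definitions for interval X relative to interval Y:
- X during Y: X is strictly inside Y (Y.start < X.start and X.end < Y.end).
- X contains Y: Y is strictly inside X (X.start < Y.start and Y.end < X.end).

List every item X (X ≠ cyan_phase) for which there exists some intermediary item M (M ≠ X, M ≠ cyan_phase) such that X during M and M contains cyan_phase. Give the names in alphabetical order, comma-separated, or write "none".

Target cyan_phase = [Thu 10:00, Thu 13:00].
Intermediaries M with M contains cyan_phase: green_phase.
Via green_phase — items with X during green_phase: red_phase.
Union: red_phase.

red_phase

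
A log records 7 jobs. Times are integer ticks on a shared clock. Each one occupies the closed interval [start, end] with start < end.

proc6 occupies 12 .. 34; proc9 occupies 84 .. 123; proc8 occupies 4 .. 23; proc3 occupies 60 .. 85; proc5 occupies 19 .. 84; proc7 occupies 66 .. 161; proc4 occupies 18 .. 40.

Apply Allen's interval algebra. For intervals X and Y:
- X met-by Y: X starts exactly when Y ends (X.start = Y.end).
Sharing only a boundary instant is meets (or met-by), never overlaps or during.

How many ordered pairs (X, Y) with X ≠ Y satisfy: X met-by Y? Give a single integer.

Checking all 42 ordered pairs for relation 'met-by'; matching pairs in alphabetical order:
(proc9, proc5): proc9 met-by proc5 ✓
Count: 1.

1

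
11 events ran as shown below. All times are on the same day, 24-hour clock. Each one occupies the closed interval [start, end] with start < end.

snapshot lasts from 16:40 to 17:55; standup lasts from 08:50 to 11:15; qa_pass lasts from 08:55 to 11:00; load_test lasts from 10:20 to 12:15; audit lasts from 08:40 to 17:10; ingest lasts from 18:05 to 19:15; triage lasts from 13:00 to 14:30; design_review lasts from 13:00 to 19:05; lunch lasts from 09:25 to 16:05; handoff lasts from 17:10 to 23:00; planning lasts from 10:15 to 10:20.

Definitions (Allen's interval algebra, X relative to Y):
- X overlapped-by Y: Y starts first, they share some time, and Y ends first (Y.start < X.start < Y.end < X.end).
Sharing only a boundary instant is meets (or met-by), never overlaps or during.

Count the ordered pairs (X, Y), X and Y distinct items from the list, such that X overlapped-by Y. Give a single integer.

10

Checking all 110 ordered pairs for relation 'overlapped-by'; matching pairs in alphabetical order:
(design_review, audit): design_review overlapped-by audit ✓
(design_review, lunch): design_review overlapped-by lunch ✓
(handoff, design_review): handoff overlapped-by design_review ✓
(handoff, snapshot): handoff overlapped-by snapshot ✓
(ingest, design_review): ingest overlapped-by design_review ✓
(load_test, qa_pass): load_test overlapped-by qa_pass ✓
(load_test, standup): load_test overlapped-by standup ✓
(lunch, qa_pass): lunch overlapped-by qa_pass ✓
(lunch, standup): lunch overlapped-by standup ✓
(snapshot, audit): snapshot overlapped-by audit ✓
Count: 10.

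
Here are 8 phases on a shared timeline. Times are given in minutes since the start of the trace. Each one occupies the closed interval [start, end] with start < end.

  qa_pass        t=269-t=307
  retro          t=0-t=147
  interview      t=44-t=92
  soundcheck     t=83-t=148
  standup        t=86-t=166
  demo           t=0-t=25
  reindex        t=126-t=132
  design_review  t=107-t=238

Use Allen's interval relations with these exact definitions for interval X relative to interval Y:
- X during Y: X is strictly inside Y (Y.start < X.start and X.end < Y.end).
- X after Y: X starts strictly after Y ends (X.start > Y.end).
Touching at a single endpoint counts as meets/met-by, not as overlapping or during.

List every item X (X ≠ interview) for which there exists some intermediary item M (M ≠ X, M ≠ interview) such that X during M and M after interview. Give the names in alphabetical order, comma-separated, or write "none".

reindex

Target interview = [t=44, t=92].
Intermediaries M with M after interview: design_review, qa_pass, reindex.
Via design_review — items with X during design_review: reindex.
Via qa_pass — items with X during qa_pass: none.
Via reindex — items with X during reindex: none.
Union: reindex.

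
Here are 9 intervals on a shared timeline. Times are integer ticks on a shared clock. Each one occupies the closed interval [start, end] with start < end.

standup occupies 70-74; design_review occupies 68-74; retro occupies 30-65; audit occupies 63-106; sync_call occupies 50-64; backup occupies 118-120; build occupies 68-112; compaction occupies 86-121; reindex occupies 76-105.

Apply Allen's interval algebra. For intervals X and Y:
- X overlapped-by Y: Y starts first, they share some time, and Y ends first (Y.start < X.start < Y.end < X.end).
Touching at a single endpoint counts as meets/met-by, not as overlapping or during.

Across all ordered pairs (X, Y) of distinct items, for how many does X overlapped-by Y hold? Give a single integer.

6

Checking all 72 ordered pairs for relation 'overlapped-by'; matching pairs in alphabetical order:
(audit, retro): audit overlapped-by retro ✓
(audit, sync_call): audit overlapped-by sync_call ✓
(build, audit): build overlapped-by audit ✓
(compaction, audit): compaction overlapped-by audit ✓
(compaction, build): compaction overlapped-by build ✓
(compaction, reindex): compaction overlapped-by reindex ✓
Count: 6.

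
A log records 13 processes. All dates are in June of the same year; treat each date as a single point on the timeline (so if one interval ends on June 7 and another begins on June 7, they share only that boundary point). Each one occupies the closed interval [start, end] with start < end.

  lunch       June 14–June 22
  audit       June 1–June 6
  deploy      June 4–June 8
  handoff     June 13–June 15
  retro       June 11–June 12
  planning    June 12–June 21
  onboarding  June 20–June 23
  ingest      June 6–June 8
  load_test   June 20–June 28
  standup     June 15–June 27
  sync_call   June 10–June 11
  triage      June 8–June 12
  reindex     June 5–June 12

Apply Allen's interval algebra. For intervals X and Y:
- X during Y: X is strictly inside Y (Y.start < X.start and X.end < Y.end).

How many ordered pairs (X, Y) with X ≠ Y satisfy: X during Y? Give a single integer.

Checking all 156 ordered pairs for relation 'during'; matching pairs in alphabetical order:
(handoff, planning): handoff during planning ✓
(ingest, reindex): ingest during reindex ✓
(onboarding, standup): onboarding during standup ✓
(sync_call, reindex): sync_call during reindex ✓
(sync_call, triage): sync_call during triage ✓
Count: 5.

5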